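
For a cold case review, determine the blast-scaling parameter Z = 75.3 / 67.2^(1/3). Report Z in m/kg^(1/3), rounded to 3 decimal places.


Scaled distance calculation:
W^(1/3) = 67.2^(1/3) = 4.065585
Z = R / W^(1/3) = 75.3 / 4.065585
Z = 18.521 m/kg^(1/3)

18.521


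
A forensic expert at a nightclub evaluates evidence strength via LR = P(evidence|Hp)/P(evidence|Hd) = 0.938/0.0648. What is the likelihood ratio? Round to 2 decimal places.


Likelihood ratio calculation:
LR = P(E|Hp) / P(E|Hd)
LR = 0.938 / 0.0648
LR = 14.48

14.48


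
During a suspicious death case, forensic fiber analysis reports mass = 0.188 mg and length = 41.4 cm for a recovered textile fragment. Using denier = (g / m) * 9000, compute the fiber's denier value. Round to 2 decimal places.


Denier calculation:
Mass in grams = 0.188 mg / 1000 = 0.000188 g
Length in meters = 41.4 cm / 100 = 0.414 m
Linear density = mass / length = 0.000188 / 0.414 = 0.00045411 g/m
Denier = (g/m) * 9000 = 0.00045411 * 9000 = 4.09

4.09


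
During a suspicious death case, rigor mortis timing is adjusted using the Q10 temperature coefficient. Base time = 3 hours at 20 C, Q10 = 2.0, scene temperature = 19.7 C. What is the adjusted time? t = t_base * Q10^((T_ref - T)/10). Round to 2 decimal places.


Rigor mortis time adjustment:
Exponent = (T_ref - T_actual) / 10 = (20 - 19.7) / 10 = 0.03
Q10 factor = 2.0^0.03 = 1.02101
t_adjusted = 3 * 1.02101 = 3.06 hours

3.06


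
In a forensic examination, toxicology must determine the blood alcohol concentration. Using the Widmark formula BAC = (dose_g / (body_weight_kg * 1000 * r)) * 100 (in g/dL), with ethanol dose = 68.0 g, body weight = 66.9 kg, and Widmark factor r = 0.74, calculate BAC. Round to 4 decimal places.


Applying the Widmark formula:
BAC = (dose_g / (body_wt * 1000 * r)) * 100
Denominator = 66.9 * 1000 * 0.74 = 49506
BAC = (68.0 / 49506) * 100
BAC = 0.1374 g/dL

0.1374


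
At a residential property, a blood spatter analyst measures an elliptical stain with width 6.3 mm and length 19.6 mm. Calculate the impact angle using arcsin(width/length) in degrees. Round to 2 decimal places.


Blood spatter impact angle calculation:
width / length = 6.3 / 19.6 = 0.321429
angle = arcsin(0.321429)
angle = 18.75 degrees

18.75


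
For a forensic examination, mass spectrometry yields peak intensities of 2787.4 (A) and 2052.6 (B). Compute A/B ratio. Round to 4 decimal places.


Spectral peak ratio:
Peak A = 2787.4 counts
Peak B = 2052.6 counts
Ratio = 2787.4 / 2052.6 = 1.3580

1.3580


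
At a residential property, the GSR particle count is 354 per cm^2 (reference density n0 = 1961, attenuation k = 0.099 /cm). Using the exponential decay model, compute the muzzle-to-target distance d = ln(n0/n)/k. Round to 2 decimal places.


GSR distance calculation:
n0/n = 1961 / 354 = 5.539548
ln(n0/n) = 1.711913
d = 1.711913 / 0.099 = 17.29 cm

17.29


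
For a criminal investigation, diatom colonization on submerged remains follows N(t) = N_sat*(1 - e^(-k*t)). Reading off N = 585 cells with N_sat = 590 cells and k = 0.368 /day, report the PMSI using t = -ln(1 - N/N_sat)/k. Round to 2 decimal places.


PMSI from diatom colonization curve:
N / N_sat = 585 / 590 = 0.991525
1 - N/N_sat = 0.008475
ln(1 - N/N_sat) = -4.770635
t = -ln(1 - N/N_sat) / k = -(-4.770635) / 0.368 = 12.96 days

12.96


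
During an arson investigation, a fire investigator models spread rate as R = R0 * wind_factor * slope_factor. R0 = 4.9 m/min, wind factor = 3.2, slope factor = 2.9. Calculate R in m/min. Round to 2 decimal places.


Fire spread rate calculation:
R = R0 * wind_factor * slope_factor
= 4.9 * 3.2 * 2.9
= 15.68 * 2.9
= 45.47 m/min

45.47


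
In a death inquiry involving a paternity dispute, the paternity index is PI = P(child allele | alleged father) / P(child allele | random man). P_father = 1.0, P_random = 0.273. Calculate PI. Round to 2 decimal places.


Paternity Index calculation:
PI = P(allele|father) / P(allele|random)
PI = 1.0 / 0.273
PI = 3.66

3.66


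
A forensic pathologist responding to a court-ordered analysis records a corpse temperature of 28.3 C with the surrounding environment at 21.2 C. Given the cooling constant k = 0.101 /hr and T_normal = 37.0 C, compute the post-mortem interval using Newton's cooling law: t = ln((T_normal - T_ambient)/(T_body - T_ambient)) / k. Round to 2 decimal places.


Using Newton's law of cooling:
t = ln((T_normal - T_ambient) / (T_body - T_ambient)) / k
T_normal - T_ambient = 15.8
T_body - T_ambient = 7.1
Ratio = 2.225352
ln(ratio) = 0.799915
t = 0.799915 / 0.101 = 7.92 hours

7.92


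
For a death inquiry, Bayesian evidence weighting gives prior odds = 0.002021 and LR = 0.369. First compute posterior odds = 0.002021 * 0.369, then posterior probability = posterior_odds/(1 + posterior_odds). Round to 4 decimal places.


Bayesian evidence evaluation:
Posterior odds = prior_odds * LR = 0.002021 * 0.369 = 0.000745749
Posterior probability = posterior_odds / (1 + posterior_odds)
= 0.000745749 / (1 + 0.000745749)
= 0.000745749 / 1.000745749
= 0.0007

0.0007


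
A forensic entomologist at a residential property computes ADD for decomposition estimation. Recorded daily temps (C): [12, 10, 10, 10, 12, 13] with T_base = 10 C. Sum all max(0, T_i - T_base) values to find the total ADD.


Computing ADD day by day:
Day 1: max(0, 12 - 10) = 2
Day 2: max(0, 10 - 10) = 0
Day 3: max(0, 10 - 10) = 0
Day 4: max(0, 10 - 10) = 0
Day 5: max(0, 12 - 10) = 2
Day 6: max(0, 13 - 10) = 3
Total ADD = 7

7


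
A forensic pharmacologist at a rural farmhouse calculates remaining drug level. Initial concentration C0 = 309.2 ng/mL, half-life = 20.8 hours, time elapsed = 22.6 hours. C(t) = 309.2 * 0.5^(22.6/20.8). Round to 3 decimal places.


Drug concentration decay:
Number of half-lives = t / t_half = 22.6 / 20.8 = 1.086538
Decay factor = 0.5^1.086538 = 0.47089
C(t) = 309.2 * 0.47089 = 145.599 ng/mL

145.599


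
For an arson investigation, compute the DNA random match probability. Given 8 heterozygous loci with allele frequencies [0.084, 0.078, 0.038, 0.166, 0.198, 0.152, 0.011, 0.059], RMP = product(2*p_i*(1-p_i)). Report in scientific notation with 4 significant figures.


Computing RMP for 8 loci:
Locus 1: 2 * 0.084 * 0.916 = 0.153888
Locus 2: 2 * 0.078 * 0.922 = 0.143832
Locus 3: 2 * 0.038 * 0.962 = 0.073112
Locus 4: 2 * 0.166 * 0.834 = 0.276888
Locus 5: 2 * 0.198 * 0.802 = 0.317592
Locus 6: 2 * 0.152 * 0.848 = 0.257792
Locus 7: 2 * 0.011 * 0.989 = 0.021758
Locus 8: 2 * 0.059 * 0.941 = 0.111038
RMP = 8.863e-08

8.863e-08


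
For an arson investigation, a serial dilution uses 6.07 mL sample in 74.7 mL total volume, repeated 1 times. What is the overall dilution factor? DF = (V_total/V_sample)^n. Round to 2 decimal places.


Dilution factor calculation:
Single dilution = V_total / V_sample = 74.7 / 6.07 ≈ 12.306425
Number of dilutions = 1
Total DF = (74.7 / 6.07)^1 (full precision, rounded at the end) = 12.31

12.31


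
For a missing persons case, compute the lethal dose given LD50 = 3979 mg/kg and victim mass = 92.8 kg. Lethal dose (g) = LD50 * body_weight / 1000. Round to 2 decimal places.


Lethal dose calculation:
Lethal dose = LD50 * body_weight / 1000
= 3979 * 92.8 / 1000
= 369251.2 / 1000
= 369.25 g

369.25


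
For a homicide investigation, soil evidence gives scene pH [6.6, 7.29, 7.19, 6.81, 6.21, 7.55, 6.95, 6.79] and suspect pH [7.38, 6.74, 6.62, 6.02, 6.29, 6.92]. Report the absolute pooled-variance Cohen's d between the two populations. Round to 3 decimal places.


Pooled-variance Cohen's d for soil pH comparison:
Scene mean = 55.39 / 8 = 6.92375
Suspect mean = 39.97 / 6 = 6.661667
Scene sample variance s_s^2 = 0.17757
Suspect sample variance s_c^2 = 0.228097
Pooled variance = ((n_s-1)*s_s^2 + (n_c-1)*s_c^2) / (n_s + n_c - 2) = 0.198623
Pooled SD = sqrt(0.198623) = 0.445671
Mean difference = 0.262083
|d| = |0.262083| / 0.445671 = 0.588

0.588


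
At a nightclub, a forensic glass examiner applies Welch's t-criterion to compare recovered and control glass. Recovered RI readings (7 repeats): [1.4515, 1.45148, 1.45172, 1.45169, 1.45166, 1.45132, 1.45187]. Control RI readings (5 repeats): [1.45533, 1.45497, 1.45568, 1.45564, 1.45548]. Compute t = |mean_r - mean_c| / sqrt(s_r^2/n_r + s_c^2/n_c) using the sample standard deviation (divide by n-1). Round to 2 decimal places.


Welch's t-criterion for glass RI comparison:
Recovered mean = sum / n_r = 10.16124 / 7 = 1.4516057
Control mean = sum / n_c = 7.2771 / 5 = 1.45542
Recovered sample variance s_r^2 = 3.35952e-08
Control sample variance s_c^2 = 8.255e-08
Welch SE (unpooled) = sqrt(s_r^2/n_r + s_c^2/n_c) = sqrt(4.79932e-09 + 1.651e-08) = sqrt(2.13093e-08) = 0.000145977
|mean_r - mean_c| = 0.00381429
t = 0.00381429 / 0.000145977 = 26.13

26.13


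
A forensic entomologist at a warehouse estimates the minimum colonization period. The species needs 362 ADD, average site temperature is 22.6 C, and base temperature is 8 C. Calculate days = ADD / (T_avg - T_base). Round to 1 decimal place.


Insect development time:
Effective temperature = avg_temp - T_base = 22.6 - 8 = 14.6 C
Days = ADD / effective_temp = 362 / 14.6 = 24.8 days

24.8


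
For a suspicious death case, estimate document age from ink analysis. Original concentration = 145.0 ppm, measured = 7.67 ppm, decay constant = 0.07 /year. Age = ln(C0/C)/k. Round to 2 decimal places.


Document age estimation:
C0/C = 145.0 / 7.67 = 18.904824
ln(C0/C) = 2.939417
t = 2.939417 / 0.07 = 41.99 years

41.99


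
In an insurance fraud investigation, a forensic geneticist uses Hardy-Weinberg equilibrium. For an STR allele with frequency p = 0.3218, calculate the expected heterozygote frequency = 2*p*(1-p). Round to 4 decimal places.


Hardy-Weinberg heterozygote frequency:
q = 1 - p = 1 - 0.3218 = 0.6782
2pq = 2 * 0.3218 * 0.6782 = 0.4365

0.4365


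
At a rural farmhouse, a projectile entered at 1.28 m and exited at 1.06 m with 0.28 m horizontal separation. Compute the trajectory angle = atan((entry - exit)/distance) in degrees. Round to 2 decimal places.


Bullet trajectory angle:
Height difference = 1.28 - 1.06 = 0.22 m
angle = atan(0.22 / 0.28)
angle = atan(0.785714)
angle = 38.16 degrees

38.16


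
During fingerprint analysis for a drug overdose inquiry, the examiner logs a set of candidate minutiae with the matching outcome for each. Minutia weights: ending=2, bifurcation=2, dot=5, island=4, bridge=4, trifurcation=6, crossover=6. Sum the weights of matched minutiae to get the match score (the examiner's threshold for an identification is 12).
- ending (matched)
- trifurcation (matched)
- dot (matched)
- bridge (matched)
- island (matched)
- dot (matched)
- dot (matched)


Weighted minutiae match score:
  ending: matched, +2 (running total 2)
  trifurcation: matched, +6 (running total 8)
  dot: matched, +5 (running total 13)
  bridge: matched, +4 (running total 17)
  island: matched, +4 (running total 21)
  dot: matched, +5 (running total 26)
  dot: matched, +5 (running total 31)
Total score = 31
Threshold = 12; verdict = identification

31


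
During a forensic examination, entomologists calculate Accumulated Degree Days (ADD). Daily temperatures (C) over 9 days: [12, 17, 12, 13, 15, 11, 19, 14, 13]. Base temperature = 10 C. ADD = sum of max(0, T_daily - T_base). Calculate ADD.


Computing ADD day by day:
Day 1: max(0, 12 - 10) = 2
Day 2: max(0, 17 - 10) = 7
Day 3: max(0, 12 - 10) = 2
Day 4: max(0, 13 - 10) = 3
Day 5: max(0, 15 - 10) = 5
Day 6: max(0, 11 - 10) = 1
Day 7: max(0, 19 - 10) = 9
Day 8: max(0, 14 - 10) = 4
Day 9: max(0, 13 - 10) = 3
Total ADD = 36

36


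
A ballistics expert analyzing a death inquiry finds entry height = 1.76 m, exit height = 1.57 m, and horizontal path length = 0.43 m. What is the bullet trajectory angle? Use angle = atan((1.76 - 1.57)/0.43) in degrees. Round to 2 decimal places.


Bullet trajectory angle:
Height difference = 1.76 - 1.57 = 0.19 m
angle = atan(0.19 / 0.43)
angle = atan(0.44186)
angle = 23.84 degrees

23.84


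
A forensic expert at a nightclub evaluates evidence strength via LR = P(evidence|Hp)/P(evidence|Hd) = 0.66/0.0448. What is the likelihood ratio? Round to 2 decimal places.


Likelihood ratio calculation:
LR = P(E|Hp) / P(E|Hd)
LR = 0.66 / 0.0448
LR = 14.73

14.73


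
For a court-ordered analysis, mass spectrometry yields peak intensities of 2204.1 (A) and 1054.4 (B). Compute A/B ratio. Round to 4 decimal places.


Spectral peak ratio:
Peak A = 2204.1 counts
Peak B = 1054.4 counts
Ratio = 2204.1 / 1054.4 = 2.0904

2.0904


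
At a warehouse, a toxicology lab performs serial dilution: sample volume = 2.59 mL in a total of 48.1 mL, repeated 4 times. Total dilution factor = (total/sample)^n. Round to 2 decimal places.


Dilution factor calculation:
Single dilution = V_total / V_sample = 48.1 / 2.59 ≈ 18.571429
Number of dilutions = 4
Total DF = (48.1 / 2.59)^4 (full precision, rounded at the end) = 118954.60

118954.60


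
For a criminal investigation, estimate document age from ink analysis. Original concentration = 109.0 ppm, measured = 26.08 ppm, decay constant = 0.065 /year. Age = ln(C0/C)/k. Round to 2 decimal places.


Document age estimation:
C0/C = 109.0 / 26.08 = 4.179448
ln(C0/C) = 1.430179
t = 1.430179 / 0.065 = 22.00 years

22.00


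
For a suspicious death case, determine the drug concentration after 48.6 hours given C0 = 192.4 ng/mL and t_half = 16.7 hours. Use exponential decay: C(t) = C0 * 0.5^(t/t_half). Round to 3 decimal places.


Drug concentration decay:
Number of half-lives = t / t_half = 48.6 / 16.7 = 2.91018
Decay factor = 0.5^2.91018 = 0.13302967
C(t) = 192.4 * 0.13302967 = 25.595 ng/mL

25.595


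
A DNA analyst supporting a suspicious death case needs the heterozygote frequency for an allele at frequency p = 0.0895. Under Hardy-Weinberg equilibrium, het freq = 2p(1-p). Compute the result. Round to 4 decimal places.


Hardy-Weinberg heterozygote frequency:
q = 1 - p = 1 - 0.0895 = 0.9105
2pq = 2 * 0.0895 * 0.9105 = 0.1630

0.1630


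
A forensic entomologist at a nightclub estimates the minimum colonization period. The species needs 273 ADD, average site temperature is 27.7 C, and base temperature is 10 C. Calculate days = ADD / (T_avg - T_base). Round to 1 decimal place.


Insect development time:
Effective temperature = avg_temp - T_base = 27.7 - 10 = 17.7 C
Days = ADD / effective_temp = 273 / 17.7 = 15.4 days

15.4


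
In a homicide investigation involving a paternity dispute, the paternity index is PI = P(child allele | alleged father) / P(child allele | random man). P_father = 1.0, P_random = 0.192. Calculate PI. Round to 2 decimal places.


Paternity Index calculation:
PI = P(allele|father) / P(allele|random)
PI = 1.0 / 0.192
PI = 5.21

5.21


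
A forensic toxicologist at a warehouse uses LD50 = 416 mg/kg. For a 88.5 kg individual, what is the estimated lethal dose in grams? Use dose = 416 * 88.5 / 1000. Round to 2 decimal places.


Lethal dose calculation:
Lethal dose = LD50 * body_weight / 1000
= 416 * 88.5 / 1000
= 36816 / 1000
= 36.82 g

36.82


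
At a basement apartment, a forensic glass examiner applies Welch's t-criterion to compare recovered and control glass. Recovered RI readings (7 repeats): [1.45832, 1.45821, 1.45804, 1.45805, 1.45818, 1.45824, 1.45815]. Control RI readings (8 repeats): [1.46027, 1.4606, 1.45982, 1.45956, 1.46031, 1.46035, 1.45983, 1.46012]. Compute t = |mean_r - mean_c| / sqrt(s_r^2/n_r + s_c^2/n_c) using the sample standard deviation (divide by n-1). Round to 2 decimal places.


Welch's t-criterion for glass RI comparison:
Recovered mean = sum / n_r = 10.20719 / 7 = 1.45817
Control mean = sum / n_c = 11.68086 / 8 = 1.4601075
Recovered sample variance s_r^2 = 1.01333e-08
Control sample variance s_c^2 = 1.18336e-07
Welch SE (unpooled) = sqrt(s_r^2/n_r + s_c^2/n_c) = sqrt(1.44762e-09 + 1.4792e-08) = sqrt(1.62396e-08) = 0.000127435
|mean_r - mean_c| = 0.0019375
t = 0.0019375 / 0.000127435 = 15.20

15.20


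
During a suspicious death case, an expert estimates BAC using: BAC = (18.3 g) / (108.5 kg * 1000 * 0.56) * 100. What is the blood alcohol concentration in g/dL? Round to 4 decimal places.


Applying the Widmark formula:
BAC = (dose_g / (body_wt * 1000 * r)) * 100
Denominator = 108.5 * 1000 * 0.56 = 60760
BAC = (18.3 / 60760) * 100
BAC = 0.0301 g/dL

0.0301


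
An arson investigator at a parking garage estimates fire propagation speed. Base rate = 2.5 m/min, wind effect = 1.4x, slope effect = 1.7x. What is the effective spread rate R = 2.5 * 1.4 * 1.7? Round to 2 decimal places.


Fire spread rate calculation:
R = R0 * wind_factor * slope_factor
= 2.5 * 1.4 * 1.7
= 3.5 * 1.7
= 5.95 m/min

5.95


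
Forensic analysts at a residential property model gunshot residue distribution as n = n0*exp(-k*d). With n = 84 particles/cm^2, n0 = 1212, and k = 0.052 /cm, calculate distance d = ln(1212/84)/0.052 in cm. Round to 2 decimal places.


GSR distance calculation:
n0/n = 1212 / 84 = 14.428571
ln(n0/n) = 2.66921
d = 2.66921 / 0.052 = 51.33 cm

51.33


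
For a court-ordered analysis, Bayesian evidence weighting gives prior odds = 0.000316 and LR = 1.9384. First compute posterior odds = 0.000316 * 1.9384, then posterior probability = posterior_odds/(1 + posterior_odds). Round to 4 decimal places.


Bayesian evidence evaluation:
Posterior odds = prior_odds * LR = 0.000316 * 1.9384 = 0.0006125344
Posterior probability = posterior_odds / (1 + posterior_odds)
= 0.0006125344 / (1 + 0.0006125344)
= 0.0006125344 / 1.0006125344
= 0.0006

0.0006


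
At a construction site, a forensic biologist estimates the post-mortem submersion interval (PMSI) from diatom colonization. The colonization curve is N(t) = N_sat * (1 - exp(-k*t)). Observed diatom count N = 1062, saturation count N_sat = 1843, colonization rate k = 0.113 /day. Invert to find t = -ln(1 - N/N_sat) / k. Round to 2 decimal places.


PMSI from diatom colonization curve:
N / N_sat = 1062 / 1843 = 0.576234
1 - N/N_sat = 0.423766
ln(1 - N/N_sat) = -0.858574
t = -ln(1 - N/N_sat) / k = -(-0.858574) / 0.113 = 7.60 days

7.60


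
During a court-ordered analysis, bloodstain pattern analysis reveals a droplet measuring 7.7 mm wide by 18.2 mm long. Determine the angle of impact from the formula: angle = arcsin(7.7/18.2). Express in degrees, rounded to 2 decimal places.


Blood spatter impact angle calculation:
width / length = 7.7 / 18.2 = 0.423077
angle = arcsin(0.423077)
angle = 25.03 degrees

25.03


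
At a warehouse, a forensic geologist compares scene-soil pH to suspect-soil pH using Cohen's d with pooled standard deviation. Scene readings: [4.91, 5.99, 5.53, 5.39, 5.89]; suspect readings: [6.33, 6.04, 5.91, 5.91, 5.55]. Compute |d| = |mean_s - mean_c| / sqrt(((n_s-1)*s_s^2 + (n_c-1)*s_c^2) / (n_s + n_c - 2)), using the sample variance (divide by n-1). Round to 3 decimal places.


Pooled-variance Cohen's d for soil pH comparison:
Scene mean = 27.71 / 5 = 5.542
Suspect mean = 29.74 / 5 = 5.948
Scene sample variance s_s^2 = 0.18612
Suspect sample variance s_c^2 = 0.07892
Pooled variance = ((n_s-1)*s_s^2 + (n_c-1)*s_c^2) / (n_s + n_c - 2) = 0.13252
Pooled SD = sqrt(0.13252) = 0.364033
Mean difference = -0.406
|d| = |-0.406| / 0.364033 = 1.115

1.115


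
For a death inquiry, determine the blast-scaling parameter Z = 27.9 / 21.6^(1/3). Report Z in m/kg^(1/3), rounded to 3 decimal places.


Scaled distance calculation:
W^(1/3) = 21.6^(1/3) = 2.784953
Z = R / W^(1/3) = 27.9 / 2.784953
Z = 10.018 m/kg^(1/3)

10.018


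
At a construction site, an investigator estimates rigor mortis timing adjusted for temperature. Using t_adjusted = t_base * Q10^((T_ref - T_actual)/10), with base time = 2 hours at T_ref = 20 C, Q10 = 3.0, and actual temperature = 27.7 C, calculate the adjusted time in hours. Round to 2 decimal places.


Rigor mortis time adjustment:
Exponent = (T_ref - T_actual) / 10 = (20 - 27.7) / 10 = -0.77
Q10 factor = 3.0^-0.77 = 0.42916
t_adjusted = 2 * 0.42916 = 0.86 hours

0.86


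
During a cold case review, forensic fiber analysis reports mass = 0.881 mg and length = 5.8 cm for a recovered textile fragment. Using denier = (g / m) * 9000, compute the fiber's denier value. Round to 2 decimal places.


Denier calculation:
Mass in grams = 0.881 mg / 1000 = 0.000881 g
Length in meters = 5.8 cm / 100 = 0.058 m
Linear density = mass / length = 0.000881 / 0.058 = 0.01518966 g/m
Denier = (g/m) * 9000 = 0.01518966 * 9000 = 136.71

136.71


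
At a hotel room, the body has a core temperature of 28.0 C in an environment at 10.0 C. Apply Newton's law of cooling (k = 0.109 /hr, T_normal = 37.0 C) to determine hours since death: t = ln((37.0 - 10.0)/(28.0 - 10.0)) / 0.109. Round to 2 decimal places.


Using Newton's law of cooling:
t = ln((T_normal - T_ambient) / (T_body - T_ambient)) / k
T_normal - T_ambient = 27.0
T_body - T_ambient = 18.0
Ratio = 1.5
ln(ratio) = 0.405465
t = 0.405465 / 0.109 = 3.72 hours

3.72


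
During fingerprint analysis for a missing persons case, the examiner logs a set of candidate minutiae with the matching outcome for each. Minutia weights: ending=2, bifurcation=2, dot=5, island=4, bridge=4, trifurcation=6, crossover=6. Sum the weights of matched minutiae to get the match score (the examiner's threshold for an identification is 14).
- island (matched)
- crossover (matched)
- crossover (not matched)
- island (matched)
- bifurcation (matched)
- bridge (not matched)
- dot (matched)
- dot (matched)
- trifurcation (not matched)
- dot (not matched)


Weighted minutiae match score:
  island: matched, +4 (running total 4)
  crossover: matched, +6 (running total 10)
  crossover: not matched, +0
  island: matched, +4 (running total 14)
  bifurcation: matched, +2 (running total 16)
  bridge: not matched, +0
  dot: matched, +5 (running total 21)
  dot: matched, +5 (running total 26)
  trifurcation: not matched, +0
  dot: not matched, +0
Total score = 26
Threshold = 14; verdict = identification

26


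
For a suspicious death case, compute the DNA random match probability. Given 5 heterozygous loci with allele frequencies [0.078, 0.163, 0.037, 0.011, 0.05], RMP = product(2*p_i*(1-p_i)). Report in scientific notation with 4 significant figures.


Computing RMP for 5 loci:
Locus 1: 2 * 0.078 * 0.922 = 0.143832
Locus 2: 2 * 0.163 * 0.837 = 0.272862
Locus 3: 2 * 0.037 * 0.963 = 0.071262
Locus 4: 2 * 0.011 * 0.989 = 0.021758
Locus 5: 2 * 0.05 * 0.95 = 0.095
RMP = 5.781e-06

5.781e-06


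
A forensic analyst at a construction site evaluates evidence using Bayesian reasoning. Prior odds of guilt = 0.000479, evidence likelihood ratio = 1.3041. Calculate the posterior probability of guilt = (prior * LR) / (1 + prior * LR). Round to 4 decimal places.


Bayesian evidence evaluation:
Posterior odds = prior_odds * LR = 0.000479 * 1.3041 = 0.0006246639
Posterior probability = posterior_odds / (1 + posterior_odds)
= 0.0006246639 / (1 + 0.0006246639)
= 0.0006246639 / 1.0006246639
= 0.0006

0.0006


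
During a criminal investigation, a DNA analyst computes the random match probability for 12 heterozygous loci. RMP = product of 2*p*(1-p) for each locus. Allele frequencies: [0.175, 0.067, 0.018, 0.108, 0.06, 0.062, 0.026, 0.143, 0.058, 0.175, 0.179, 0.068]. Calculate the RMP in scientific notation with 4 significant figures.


Computing RMP for 12 loci:
Locus 1: 2 * 0.175 * 0.825 = 0.28875
Locus 2: 2 * 0.067 * 0.933 = 0.125022
Locus 3: 2 * 0.018 * 0.982 = 0.035352
Locus 4: 2 * 0.108 * 0.892 = 0.192672
Locus 5: 2 * 0.06 * 0.94 = 0.1128
Locus 6: 2 * 0.062 * 0.938 = 0.116312
Locus 7: 2 * 0.026 * 0.974 = 0.050648
Locus 8: 2 * 0.143 * 0.857 = 0.245102
Locus 9: 2 * 0.058 * 0.942 = 0.109272
Locus 10: 2 * 0.175 * 0.825 = 0.28875
Locus 11: 2 * 0.179 * 0.821 = 0.293918
Locus 12: 2 * 0.068 * 0.932 = 0.126752
RMP = 4.708e-11

4.708e-11


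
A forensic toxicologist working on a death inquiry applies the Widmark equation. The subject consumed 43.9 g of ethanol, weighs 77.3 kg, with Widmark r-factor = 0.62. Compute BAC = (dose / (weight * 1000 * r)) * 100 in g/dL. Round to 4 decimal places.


Applying the Widmark formula:
BAC = (dose_g / (body_wt * 1000 * r)) * 100
Denominator = 77.3 * 1000 * 0.62 = 47926
BAC = (43.9 / 47926) * 100
BAC = 0.0916 g/dL

0.0916


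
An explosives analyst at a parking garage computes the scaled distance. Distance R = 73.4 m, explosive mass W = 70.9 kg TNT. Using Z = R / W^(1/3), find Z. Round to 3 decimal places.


Scaled distance calculation:
W^(1/3) = 70.9^(1/3) = 4.138873
Z = R / W^(1/3) = 73.4 / 4.138873
Z = 17.734 m/kg^(1/3)

17.734


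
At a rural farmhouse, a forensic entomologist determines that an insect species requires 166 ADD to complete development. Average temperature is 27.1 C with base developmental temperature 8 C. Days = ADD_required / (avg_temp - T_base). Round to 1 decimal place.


Insect development time:
Effective temperature = avg_temp - T_base = 27.1 - 8 = 19.1 C
Days = ADD / effective_temp = 166 / 19.1 = 8.7 days

8.7


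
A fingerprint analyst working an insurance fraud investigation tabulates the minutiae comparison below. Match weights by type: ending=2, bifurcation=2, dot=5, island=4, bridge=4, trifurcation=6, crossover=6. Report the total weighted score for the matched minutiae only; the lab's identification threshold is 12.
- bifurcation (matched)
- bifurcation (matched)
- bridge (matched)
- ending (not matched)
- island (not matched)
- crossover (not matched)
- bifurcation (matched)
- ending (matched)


Weighted minutiae match score:
  bifurcation: matched, +2 (running total 2)
  bifurcation: matched, +2 (running total 4)
  bridge: matched, +4 (running total 8)
  ending: not matched, +0
  island: not matched, +0
  crossover: not matched, +0
  bifurcation: matched, +2 (running total 10)
  ending: matched, +2 (running total 12)
Total score = 12
Threshold = 12; verdict = identification

12


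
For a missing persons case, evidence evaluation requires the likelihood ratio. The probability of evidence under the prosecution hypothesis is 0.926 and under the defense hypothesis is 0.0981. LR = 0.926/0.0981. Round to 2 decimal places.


Likelihood ratio calculation:
LR = P(E|Hp) / P(E|Hd)
LR = 0.926 / 0.0981
LR = 9.44

9.44


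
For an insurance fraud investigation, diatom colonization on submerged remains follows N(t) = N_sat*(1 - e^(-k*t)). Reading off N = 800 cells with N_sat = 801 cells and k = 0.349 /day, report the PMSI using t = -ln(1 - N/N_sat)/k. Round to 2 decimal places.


PMSI from diatom colonization curve:
N / N_sat = 800 / 801 = 0.998752
1 - N/N_sat = 0.001248
ln(1 - N/N_sat) = -6.686213
t = -ln(1 - N/N_sat) / k = -(-6.686213) / 0.349 = 19.16 days

19.16


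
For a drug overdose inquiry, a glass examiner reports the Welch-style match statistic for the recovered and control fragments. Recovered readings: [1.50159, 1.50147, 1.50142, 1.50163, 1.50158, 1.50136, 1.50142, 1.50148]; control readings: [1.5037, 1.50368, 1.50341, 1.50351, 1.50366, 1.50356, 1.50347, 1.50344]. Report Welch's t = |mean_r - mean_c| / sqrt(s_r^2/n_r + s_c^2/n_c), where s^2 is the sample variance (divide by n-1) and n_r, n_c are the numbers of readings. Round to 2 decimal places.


Welch's t-criterion for glass RI comparison:
Recovered mean = sum / n_r = 12.01195 / 8 = 1.5014938
Control mean = sum / n_c = 12.02843 / 8 = 1.5035538
Recovered sample variance s_r^2 = 9.25536e-09
Control sample variance s_c^2 = 1.30268e-08
Welch SE (unpooled) = sqrt(s_r^2/n_r + s_c^2/n_c) = sqrt(1.15692e-09 + 1.62835e-09) = sqrt(2.78527e-09) = 5.27757e-05
|mean_r - mean_c| = 0.00206
t = 0.00206 / 5.27757e-05 = 39.03

39.03


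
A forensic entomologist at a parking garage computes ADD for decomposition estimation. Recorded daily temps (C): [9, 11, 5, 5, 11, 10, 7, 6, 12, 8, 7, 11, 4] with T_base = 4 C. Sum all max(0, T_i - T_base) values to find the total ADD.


Computing ADD day by day:
Day 1: max(0, 9 - 4) = 5
Day 2: max(0, 11 - 4) = 7
Day 3: max(0, 5 - 4) = 1
Day 4: max(0, 5 - 4) = 1
Day 5: max(0, 11 - 4) = 7
Day 6: max(0, 10 - 4) = 6
Day 7: max(0, 7 - 4) = 3
Day 8: max(0, 6 - 4) = 2
Day 9: max(0, 12 - 4) = 8
Day 10: max(0, 8 - 4) = 4
Day 11: max(0, 7 - 4) = 3
Day 12: max(0, 11 - 4) = 7
Day 13: max(0, 4 - 4) = 0
Total ADD = 54

54


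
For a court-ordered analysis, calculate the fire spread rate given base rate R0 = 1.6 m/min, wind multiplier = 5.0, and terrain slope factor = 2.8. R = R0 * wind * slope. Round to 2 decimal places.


Fire spread rate calculation:
R = R0 * wind_factor * slope_factor
= 1.6 * 5.0 * 2.8
= 8 * 2.8
= 22.40 m/min

22.40


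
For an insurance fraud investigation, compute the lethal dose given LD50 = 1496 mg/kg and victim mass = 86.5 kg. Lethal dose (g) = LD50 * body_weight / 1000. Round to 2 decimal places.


Lethal dose calculation:
Lethal dose = LD50 * body_weight / 1000
= 1496 * 86.5 / 1000
= 129404 / 1000
= 129.40 g

129.40


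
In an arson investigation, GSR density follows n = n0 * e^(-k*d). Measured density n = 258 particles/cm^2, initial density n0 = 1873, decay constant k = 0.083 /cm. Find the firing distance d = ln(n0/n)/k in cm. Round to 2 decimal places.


GSR distance calculation:
n0/n = 1873 / 258 = 7.25969
ln(n0/n) = 1.982337
d = 1.982337 / 0.083 = 23.88 cm

23.88


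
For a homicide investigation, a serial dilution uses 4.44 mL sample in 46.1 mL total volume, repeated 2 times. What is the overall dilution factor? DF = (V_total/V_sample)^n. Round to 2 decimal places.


Dilution factor calculation:
Single dilution = V_total / V_sample = 46.1 / 4.44 ≈ 10.382883
Number of dilutions = 2
Total DF = (46.1 / 4.44)^2 (full precision, rounded at the end) = 107.80

107.80


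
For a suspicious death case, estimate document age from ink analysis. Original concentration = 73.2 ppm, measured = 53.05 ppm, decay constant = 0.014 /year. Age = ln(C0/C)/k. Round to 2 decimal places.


Document age estimation:
C0/C = 73.2 / 53.05 = 1.37983
ln(C0/C) = 0.32196
t = 0.32196 / 0.014 = 23.00 years

23.00


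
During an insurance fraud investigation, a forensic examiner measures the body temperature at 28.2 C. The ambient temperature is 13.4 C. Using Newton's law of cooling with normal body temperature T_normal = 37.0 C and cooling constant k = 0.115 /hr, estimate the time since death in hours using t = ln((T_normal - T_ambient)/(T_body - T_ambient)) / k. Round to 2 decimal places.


Using Newton's law of cooling:
t = ln((T_normal - T_ambient) / (T_body - T_ambient)) / k
T_normal - T_ambient = 23.6
T_body - T_ambient = 14.8
Ratio = 1.594595
ln(ratio) = 0.46662
t = 0.46662 / 0.115 = 4.06 hours

4.06


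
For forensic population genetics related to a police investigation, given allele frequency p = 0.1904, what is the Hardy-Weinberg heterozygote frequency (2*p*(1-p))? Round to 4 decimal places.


Hardy-Weinberg heterozygote frequency:
q = 1 - p = 1 - 0.1904 = 0.8096
2pq = 2 * 0.1904 * 0.8096 = 0.3083

0.3083


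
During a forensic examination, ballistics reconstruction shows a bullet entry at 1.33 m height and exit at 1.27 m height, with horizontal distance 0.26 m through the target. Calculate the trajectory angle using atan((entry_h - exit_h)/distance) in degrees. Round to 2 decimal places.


Bullet trajectory angle:
Height difference = 1.33 - 1.27 = 0.06 m
angle = atan(0.06 / 0.26)
angle = atan(0.230769)
angle = 12.99 degrees

12.99


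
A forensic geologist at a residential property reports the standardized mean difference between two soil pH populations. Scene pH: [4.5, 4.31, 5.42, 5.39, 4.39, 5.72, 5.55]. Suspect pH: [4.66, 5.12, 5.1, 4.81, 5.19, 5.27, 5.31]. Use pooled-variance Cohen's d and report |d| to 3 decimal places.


Pooled-variance Cohen's d for soil pH comparison:
Scene mean = 35.28 / 7 = 5.04
Suspect mean = 35.46 / 7 = 5.065714
Scene sample variance s_s^2 = 0.372733
Suspect sample variance s_c^2 = 0.058495
Pooled variance = ((n_s-1)*s_s^2 + (n_c-1)*s_c^2) / (n_s + n_c - 2) = 0.215614
Pooled SD = sqrt(0.215614) = 0.464343
Mean difference = -0.025714
|d| = |-0.025714| / 0.464343 = 0.055

0.055


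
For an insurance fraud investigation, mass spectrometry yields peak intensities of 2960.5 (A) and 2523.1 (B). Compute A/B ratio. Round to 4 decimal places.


Spectral peak ratio:
Peak A = 2960.5 counts
Peak B = 2523.1 counts
Ratio = 2960.5 / 2523.1 = 1.1734

1.1734


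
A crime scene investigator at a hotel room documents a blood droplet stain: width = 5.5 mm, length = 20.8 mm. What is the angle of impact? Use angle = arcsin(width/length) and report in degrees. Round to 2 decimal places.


Blood spatter impact angle calculation:
width / length = 5.5 / 20.8 = 0.264423
angle = arcsin(0.264423)
angle = 15.33 degrees

15.33


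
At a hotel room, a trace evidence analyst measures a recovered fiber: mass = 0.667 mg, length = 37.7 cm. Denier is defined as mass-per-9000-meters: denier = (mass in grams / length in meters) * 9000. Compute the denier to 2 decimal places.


Denier calculation:
Mass in grams = 0.667 mg / 1000 = 0.000667 g
Length in meters = 37.7 cm / 100 = 0.377 m
Linear density = mass / length = 0.000667 / 0.377 = 0.00176923 g/m
Denier = (g/m) * 9000 = 0.00176923 * 9000 = 15.92

15.92


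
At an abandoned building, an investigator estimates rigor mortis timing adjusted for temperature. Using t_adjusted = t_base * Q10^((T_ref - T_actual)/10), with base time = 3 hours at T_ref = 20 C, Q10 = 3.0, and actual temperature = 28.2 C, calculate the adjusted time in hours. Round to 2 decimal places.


Rigor mortis time adjustment:
Exponent = (T_ref - T_actual) / 10 = (20 - 28.2) / 10 = -0.82
Q10 factor = 3.0^-0.82 = 0.40622
t_adjusted = 3 * 0.40622 = 1.22 hours

1.22


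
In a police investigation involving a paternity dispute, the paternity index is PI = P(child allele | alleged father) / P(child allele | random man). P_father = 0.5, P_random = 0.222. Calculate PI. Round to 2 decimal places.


Paternity Index calculation:
PI = P(allele|father) / P(allele|random)
PI = 0.5 / 0.222
PI = 2.25

2.25


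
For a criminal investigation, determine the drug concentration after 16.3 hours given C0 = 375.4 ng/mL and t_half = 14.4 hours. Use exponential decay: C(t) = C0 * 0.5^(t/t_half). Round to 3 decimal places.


Drug concentration decay:
Number of half-lives = t / t_half = 16.3 / 14.4 = 1.131944
Decay factor = 0.5^1.131944 = 0.45630046
C(t) = 375.4 * 0.45630046 = 171.295 ng/mL

171.295


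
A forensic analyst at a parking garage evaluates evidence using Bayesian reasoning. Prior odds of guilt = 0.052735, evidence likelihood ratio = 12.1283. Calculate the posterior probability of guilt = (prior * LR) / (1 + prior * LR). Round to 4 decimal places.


Bayesian evidence evaluation:
Posterior odds = prior_odds * LR = 0.052735 * 12.1283 = 0.6395859
Posterior probability = posterior_odds / (1 + posterior_odds)
= 0.6395859 / (1 + 0.6395859)
= 0.6395859 / 1.6395859
= 0.3901

0.3901


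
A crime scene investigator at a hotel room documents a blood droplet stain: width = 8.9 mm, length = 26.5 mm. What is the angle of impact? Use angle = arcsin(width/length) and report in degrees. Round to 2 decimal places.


Blood spatter impact angle calculation:
width / length = 8.9 / 26.5 = 0.335849
angle = arcsin(0.335849)
angle = 19.62 degrees

19.62


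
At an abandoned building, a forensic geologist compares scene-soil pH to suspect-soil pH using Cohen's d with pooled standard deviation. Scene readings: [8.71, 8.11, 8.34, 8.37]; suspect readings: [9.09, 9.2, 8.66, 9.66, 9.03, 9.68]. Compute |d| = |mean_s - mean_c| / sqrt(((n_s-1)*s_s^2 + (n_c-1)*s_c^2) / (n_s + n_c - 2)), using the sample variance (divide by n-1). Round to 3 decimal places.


Pooled-variance Cohen's d for soil pH comparison:
Scene mean = 33.53 / 4 = 8.3825
Suspect mean = 55.32 / 6 = 9.22
Scene sample variance s_s^2 = 0.061158
Suspect sample variance s_c^2 = 0.15444
Pooled variance = ((n_s-1)*s_s^2 + (n_c-1)*s_c^2) / (n_s + n_c - 2) = 0.119459
Pooled SD = sqrt(0.119459) = 0.345628
Mean difference = -0.8375
|d| = |-0.8375| / 0.345628 = 2.423

2.423


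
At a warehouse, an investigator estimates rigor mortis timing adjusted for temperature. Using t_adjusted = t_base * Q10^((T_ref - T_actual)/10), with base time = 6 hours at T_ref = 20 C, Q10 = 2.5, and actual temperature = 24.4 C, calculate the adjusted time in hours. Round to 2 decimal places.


Rigor mortis time adjustment:
Exponent = (T_ref - T_actual) / 10 = (20 - 24.4) / 10 = -0.44
Q10 factor = 2.5^-0.44 = 0.6682
t_adjusted = 6 * 0.6682 = 4.01 hours

4.01


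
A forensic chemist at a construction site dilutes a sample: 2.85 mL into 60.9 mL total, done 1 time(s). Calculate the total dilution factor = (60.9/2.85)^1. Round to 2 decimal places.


Dilution factor calculation:
Single dilution = V_total / V_sample = 60.9 / 2.85 ≈ 21.368421
Number of dilutions = 1
Total DF = (60.9 / 2.85)^1 (full precision, rounded at the end) = 21.37

21.37


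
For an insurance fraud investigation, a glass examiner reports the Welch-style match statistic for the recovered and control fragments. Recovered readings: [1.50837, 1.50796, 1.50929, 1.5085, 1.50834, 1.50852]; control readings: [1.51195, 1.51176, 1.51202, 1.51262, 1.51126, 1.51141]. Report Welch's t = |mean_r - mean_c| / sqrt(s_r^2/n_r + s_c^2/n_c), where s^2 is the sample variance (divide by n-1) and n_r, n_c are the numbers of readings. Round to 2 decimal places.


Welch's t-criterion for glass RI comparison:
Recovered mean = sum / n_r = 9.05098 / 6 = 1.5084967
Control mean = sum / n_c = 9.07102 / 6 = 1.5118367
Recovered sample variance s_r^2 = 1.91707e-07
Control sample variance s_c^2 = 2.36107e-07
Welch SE (unpooled) = sqrt(s_r^2/n_r + s_c^2/n_c) = sqrt(3.19511e-08 + 3.93511e-08) = sqrt(7.13022e-08) = 0.000267025
|mean_r - mean_c| = 0.00334
t = 0.00334 / 0.000267025 = 12.51

12.51


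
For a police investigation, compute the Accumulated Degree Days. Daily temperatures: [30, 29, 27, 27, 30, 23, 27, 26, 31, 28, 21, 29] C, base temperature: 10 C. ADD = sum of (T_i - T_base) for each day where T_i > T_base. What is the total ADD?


Computing ADD day by day:
Day 1: max(0, 30 - 10) = 20
Day 2: max(0, 29 - 10) = 19
Day 3: max(0, 27 - 10) = 17
Day 4: max(0, 27 - 10) = 17
Day 5: max(0, 30 - 10) = 20
Day 6: max(0, 23 - 10) = 13
Day 7: max(0, 27 - 10) = 17
Day 8: max(0, 26 - 10) = 16
Day 9: max(0, 31 - 10) = 21
Day 10: max(0, 28 - 10) = 18
Day 11: max(0, 21 - 10) = 11
Day 12: max(0, 29 - 10) = 19
Total ADD = 208

208


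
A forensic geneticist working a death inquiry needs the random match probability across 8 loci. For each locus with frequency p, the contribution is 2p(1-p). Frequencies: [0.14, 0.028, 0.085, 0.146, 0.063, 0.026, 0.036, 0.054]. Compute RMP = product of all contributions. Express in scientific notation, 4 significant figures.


Computing RMP for 8 loci:
Locus 1: 2 * 0.14 * 0.86 = 0.2408
Locus 2: 2 * 0.028 * 0.972 = 0.054432
Locus 3: 2 * 0.085 * 0.915 = 0.15555
Locus 4: 2 * 0.146 * 0.854 = 0.249368
Locus 5: 2 * 0.063 * 0.937 = 0.118062
Locus 6: 2 * 0.026 * 0.974 = 0.050648
Locus 7: 2 * 0.036 * 0.964 = 0.069408
Locus 8: 2 * 0.054 * 0.946 = 0.102168
RMP = 2.156e-08

2.156e-08


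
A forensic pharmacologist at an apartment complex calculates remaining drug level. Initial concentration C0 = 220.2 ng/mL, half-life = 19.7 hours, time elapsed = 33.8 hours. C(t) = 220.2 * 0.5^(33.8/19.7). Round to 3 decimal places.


Drug concentration decay:
Number of half-lives = t / t_half = 33.8 / 19.7 = 1.715736
Decay factor = 0.5^1.715736 = 0.30444721
C(t) = 220.2 * 0.30444721 = 67.039 ng/mL

67.039


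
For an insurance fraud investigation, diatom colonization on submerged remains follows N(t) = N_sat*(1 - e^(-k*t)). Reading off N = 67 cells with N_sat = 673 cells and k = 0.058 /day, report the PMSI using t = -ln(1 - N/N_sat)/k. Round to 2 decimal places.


PMSI from diatom colonization curve:
N / N_sat = 67 / 673 = 0.099554
1 - N/N_sat = 0.900446
ln(1 - N/N_sat) = -0.104865
t = -ln(1 - N/N_sat) / k = -(-0.104865) / 0.058 = 1.81 days

1.81


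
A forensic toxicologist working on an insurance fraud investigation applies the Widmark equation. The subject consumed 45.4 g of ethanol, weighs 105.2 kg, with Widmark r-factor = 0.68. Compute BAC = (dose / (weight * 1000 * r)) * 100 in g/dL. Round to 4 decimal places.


Applying the Widmark formula:
BAC = (dose_g / (body_wt * 1000 * r)) * 100
Denominator = 105.2 * 1000 * 0.68 = 71536
BAC = (45.4 / 71536) * 100
BAC = 0.0635 g/dL

0.0635
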